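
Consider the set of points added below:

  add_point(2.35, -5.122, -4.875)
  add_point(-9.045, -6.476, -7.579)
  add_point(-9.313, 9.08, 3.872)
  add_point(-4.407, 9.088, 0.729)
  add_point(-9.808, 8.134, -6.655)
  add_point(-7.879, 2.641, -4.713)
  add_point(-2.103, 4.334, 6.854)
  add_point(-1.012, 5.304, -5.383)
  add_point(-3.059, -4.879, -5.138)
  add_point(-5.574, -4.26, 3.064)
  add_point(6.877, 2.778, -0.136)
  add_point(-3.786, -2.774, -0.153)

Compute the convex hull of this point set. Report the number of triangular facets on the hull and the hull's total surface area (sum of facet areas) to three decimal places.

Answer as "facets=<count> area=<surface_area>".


facets=14 area=714.120

Hull vertices (9/12): indices [0, 1, 2, 3, 4, 6, 7, 9, 10].

Area of each hull facet:
  f1: (p3, p6, p10) → 45.8640
  f2: (p9, p0, p1) → 57.0371
  f3: (p9, p6, p10) → 57.3411
  f4: (p9, p0, p10) → 57.5790
  f5: (p2, p3, p4) → 26.7452
  f6: (p2, p3, p6) → 23.2230
  f7: (p2, p9, p6) → 45.6690
  f8: (p2, p1, p4) → 76.6836
  f9: (p2, p9, p1) → 78.1777
  f10: (p7, p1, p4) → 64.2195
  f11: (p7, p0, p1) → 63.3675
  f12: (p7, p0, p10) → 46.0436
  f13: (p7, p3, p4) → 33.2516
  f14: (p7, p3, p10) → 38.9179
Σ area = 714.120

Euler characteristic 9−21+14 = 2 ✓


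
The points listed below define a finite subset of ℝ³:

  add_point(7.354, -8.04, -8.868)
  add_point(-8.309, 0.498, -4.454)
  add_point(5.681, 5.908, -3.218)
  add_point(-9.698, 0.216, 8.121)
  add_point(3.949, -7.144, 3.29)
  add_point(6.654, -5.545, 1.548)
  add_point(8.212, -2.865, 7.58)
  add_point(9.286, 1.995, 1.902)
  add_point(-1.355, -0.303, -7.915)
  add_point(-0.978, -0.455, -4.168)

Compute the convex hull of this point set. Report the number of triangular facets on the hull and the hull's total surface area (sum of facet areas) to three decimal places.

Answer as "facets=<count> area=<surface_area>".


Extreme-point indices: [0, 1, 2, 3, 4, 6, 7, 8] — 8 of 10 on the boundary.

Triangle areas on the boundary:
  f1: (p2, p7, p3) → 72.5471
  f2: (p2, p0, p7) → 53.6107
  f3: (p1, p2, p3) → 95.1904
  f4: (p6, p7, p3) → 68.5419
  f5: (p6, p0, p7) → 55.8142
  f6: (p8, p2, p0) → 61.1778
  f7: (p8, p1, p0) → 29.2510
  f8: (p8, p1, p2) → 38.5657
  f9: (p4, p6, p3) → 60.0852
  f10: (p4, p6, p0) → 42.0517
  f11: (p4, p1, p3) → 95.1449
  f12: (p4, p1, p0) → 101.1950
Σ area = 773.175

Euler: V−E+F = 8−18+12 = 2.

facets=12 area=773.175


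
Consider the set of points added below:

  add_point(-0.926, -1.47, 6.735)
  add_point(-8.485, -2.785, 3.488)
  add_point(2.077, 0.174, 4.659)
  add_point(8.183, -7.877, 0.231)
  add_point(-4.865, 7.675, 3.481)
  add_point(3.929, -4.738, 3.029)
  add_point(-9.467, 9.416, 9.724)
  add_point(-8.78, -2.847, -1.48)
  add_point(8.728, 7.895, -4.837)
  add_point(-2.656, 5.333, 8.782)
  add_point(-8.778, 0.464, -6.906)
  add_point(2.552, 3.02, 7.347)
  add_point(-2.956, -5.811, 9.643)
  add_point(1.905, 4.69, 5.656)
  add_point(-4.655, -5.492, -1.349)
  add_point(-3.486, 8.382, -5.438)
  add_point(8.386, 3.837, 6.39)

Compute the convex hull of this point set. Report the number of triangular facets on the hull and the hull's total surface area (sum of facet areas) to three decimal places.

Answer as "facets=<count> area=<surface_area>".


facets=18 area=1088.477

Points on the hull: [1, 3, 6, 7, 8, 9, 10, 12, 14, 15, 16] (11 of 17).

Triangle areas on the boundary:
  f1: (p10, p3, p8) → 147.5021
  f2: (p16, p8, p6) → 112.9695
  f3: (p16, p3, p8) → 78.3000
  f4: (p15, p8, p6) → 94.6013
  f5: (p15, p10, p6) → 78.6854
  f6: (p15, p10, p8) → 50.2632
  f7: (p14, p10, p3) → 46.5209
  f8: (p12, p16, p3) → 88.9092
  f9: (p12, p14, p3) → 70.3992
  f10: (p12, p14, p1) → 29.6767
  f11: (p12, p1, p6) → 60.4786
  f12: (p7, p14, p10) → 14.8439
  f13: (p7, p14, p1) → 12.1690
  f14: (p7, p10, p6) → 51.8636
  f15: (p7, p1, p6) → 30.3560
  f16: (p9, p16, p6) → 18.1812
  f17: (p9, p12, p6) → 39.2939
  f18: (p9, p12, p16) → 63.4638
Σ area = 1088.477

Euler characteristic 11−27+18 = 2 ✓


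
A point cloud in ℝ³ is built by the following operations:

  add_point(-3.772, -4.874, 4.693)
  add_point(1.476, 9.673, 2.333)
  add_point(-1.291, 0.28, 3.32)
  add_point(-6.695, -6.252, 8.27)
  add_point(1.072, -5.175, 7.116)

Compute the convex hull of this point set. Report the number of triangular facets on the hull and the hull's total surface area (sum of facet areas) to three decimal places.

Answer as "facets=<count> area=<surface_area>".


Hull vertices (5/5): indices [0, 1, 2, 3, 4].

Triangle areas on the boundary:
  f1: (p0, p1, p3) → 30.6841
  f2: (p2, p0, p1) → 6.0122
  f3: (p4, p1, p3) → 60.5987
  f4: (p4, p2, p1) → 24.8579
  f5: (p4, p0, p3) → 12.8259
  f6: (p4, p2, p0) → 15.5506
Σ area = 150.529

Euler characteristic 5−9+6 = 2 ✓

facets=6 area=150.529


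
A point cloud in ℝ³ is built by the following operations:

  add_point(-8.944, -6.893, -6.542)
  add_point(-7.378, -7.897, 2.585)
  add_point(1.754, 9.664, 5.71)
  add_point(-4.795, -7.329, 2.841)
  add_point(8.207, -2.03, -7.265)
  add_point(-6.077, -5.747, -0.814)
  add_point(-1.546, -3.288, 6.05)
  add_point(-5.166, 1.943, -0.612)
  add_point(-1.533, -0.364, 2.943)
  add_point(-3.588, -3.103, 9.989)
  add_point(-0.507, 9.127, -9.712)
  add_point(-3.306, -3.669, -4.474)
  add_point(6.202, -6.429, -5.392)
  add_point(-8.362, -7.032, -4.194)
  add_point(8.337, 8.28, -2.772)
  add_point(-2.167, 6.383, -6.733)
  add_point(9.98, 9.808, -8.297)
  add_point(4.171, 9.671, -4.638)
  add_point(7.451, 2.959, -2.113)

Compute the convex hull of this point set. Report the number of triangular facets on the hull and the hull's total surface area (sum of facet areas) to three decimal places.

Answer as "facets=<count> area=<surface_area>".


13 of the 19 inputs are extreme points: [0, 1, 2, 3, 4, 7, 9, 10, 12, 14, 16, 17, 18].

Triangle areas on the boundary:
  f1: (p4, p10, p0) → 119.3464
  f2: (p4, p10, p16) → 62.4420
  f3: (p7, p10, p0) → 69.2330
  f4: (p17, p10, p16) → 23.3685
  f5: (p12, p18, p9) → 86.1406
  f6: (p12, p4, p18) → 17.8999
  f7: (p12, p3, p9) → 53.8506
  f8: (p12, p4, p0) → 36.3735
  f9: (p14, p4, p16) → 33.2411
  f10: (p14, p4, p18) → 16.0500
  f11: (p2, p7, p9) → 69.2375
  f12: (p2, p7, p10) → 74.3520
  f13: (p2, p17, p10) → 30.4746
  f14: (p2, p18, p9) → 84.5815
  f15: (p2, p14, p18) → 29.3453
  f16: (p2, p17, p16) → 25.6437
  f17: (p2, p14, p16) → 16.4323
  f18: (p1, p3, p9) → 10.5250
  f19: (p1, p7, p0) → 45.9488
  f20: (p1, p7, p9) → 48.2189
  f21: (p1, p12, p0) → 68.7348
  f22: (p1, p12, p3) → 12.4434
Σ area = 1033.883

Check V−E+F: 13 − 33 + 22 = 2.

facets=22 area=1033.883


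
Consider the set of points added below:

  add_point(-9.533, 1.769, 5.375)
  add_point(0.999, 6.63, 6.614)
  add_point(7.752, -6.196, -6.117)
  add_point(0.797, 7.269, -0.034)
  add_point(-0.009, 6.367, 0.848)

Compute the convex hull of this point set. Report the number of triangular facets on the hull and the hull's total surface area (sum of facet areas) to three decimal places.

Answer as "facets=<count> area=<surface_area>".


facets=4 area=307.815

Hull vertices (4/5): indices [0, 1, 2, 3].

Area of each hull facet:
  f1: (p3, p2, p0) → 104.1451
  f2: (p1, p2, p0) → 112.4734
  f3: (p1, p3, p0) → 38.8038
  f4: (p1, p3, p2) → 52.3926
Σ area = 307.815

Check V−E+F: 4 − 6 + 4 = 2.


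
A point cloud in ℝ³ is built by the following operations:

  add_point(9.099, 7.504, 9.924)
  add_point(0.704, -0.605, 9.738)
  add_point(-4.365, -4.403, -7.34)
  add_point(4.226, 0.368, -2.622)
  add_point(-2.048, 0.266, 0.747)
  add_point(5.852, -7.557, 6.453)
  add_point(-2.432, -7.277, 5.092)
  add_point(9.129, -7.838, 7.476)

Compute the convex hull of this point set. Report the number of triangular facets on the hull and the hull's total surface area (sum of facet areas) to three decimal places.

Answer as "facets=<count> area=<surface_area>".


Points on the hull: [0, 1, 2, 3, 4, 6, 7] (7 of 8).

Facet areas (half cross-product norm):
  f1: (p1, p0, p7) → 65.8837
  f2: (p6, p7, p2) → 71.3915
  f3: (p6, p1, p7) → 46.6498
  f4: (p3, p7, p2) → 71.4375
  f5: (p3, p0, p7) → 95.3964
  f6: (p4, p1, p0) → 54.3994
  f7: (p4, p3, p2) → 33.7111
  f8: (p4, p3, p0) → 53.9704
  f9: (p4, p6, p2) → 41.9139
  f10: (p4, p6, p1) → 34.5789
Σ area = 569.332

Euler characteristic 7−15+10 = 2 ✓

facets=10 area=569.332


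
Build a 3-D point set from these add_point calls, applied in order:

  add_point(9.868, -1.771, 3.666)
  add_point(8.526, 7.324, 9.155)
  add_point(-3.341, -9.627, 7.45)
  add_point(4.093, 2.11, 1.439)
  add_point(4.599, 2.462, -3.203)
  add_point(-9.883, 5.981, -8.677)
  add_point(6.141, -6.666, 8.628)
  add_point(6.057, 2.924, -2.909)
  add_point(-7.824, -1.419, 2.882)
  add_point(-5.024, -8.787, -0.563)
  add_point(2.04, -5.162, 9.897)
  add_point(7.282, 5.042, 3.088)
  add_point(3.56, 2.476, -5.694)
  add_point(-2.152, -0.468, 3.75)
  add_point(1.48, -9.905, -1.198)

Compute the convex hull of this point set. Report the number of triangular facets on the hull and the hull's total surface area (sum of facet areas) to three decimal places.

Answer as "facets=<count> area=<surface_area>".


facets=18 area=956.877

Hull vertices (11/15): indices [0, 1, 2, 5, 6, 7, 8, 9, 10, 12, 14].

Facet areas (half cross-product norm):
  f1: (p12, p14, p5) → 93.6367
  f2: (p12, p14, p0) → 69.3067
  f3: (p6, p14, p0) → 44.1680
  f4: (p6, p1, p0) → 41.8677
  f5: (p6, p1, p10) → 31.7439
  f6: (p6, p2, p14) → 46.4023
  f7: (p6, p2, p10) → 15.6963
  f8: (p7, p1, p5) → 101.9999
  f9: (p7, p12, p5) → 17.6129
  f10: (p7, p1, p0) → 47.4637
  f11: (p7, p12, p0) → 10.8484
  f12: (p9, p14, p5) → 54.0193
  f13: (p9, p2, p14) → 27.0721
  f14: (p8, p1, p5) → 134.2303
  f15: (p8, p9, p5) → 58.8076
  f16: (p8, p9, p2) → 34.4017
  f17: (p8, p1, p10) → 89.0521
  f18: (p8, p2, p10) → 38.5471
Σ area = 956.877

Check V−E+F: 11 − 27 + 18 = 2.


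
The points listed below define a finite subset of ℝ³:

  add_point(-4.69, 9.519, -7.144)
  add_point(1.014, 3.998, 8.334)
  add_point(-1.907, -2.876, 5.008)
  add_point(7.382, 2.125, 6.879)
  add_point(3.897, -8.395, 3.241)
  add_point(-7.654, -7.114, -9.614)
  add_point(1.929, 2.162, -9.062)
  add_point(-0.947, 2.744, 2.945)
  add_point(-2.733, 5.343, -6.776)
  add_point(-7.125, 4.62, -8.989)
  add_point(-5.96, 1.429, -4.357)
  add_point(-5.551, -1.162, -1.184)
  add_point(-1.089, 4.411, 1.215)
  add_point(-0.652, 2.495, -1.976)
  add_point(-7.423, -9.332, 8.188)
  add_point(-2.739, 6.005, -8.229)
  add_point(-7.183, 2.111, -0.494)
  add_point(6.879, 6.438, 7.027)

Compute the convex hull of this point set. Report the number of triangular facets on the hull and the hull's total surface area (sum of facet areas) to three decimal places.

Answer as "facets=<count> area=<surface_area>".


Extreme-point indices: [0, 1, 3, 4, 5, 6, 9, 14, 15, 16, 17] — 11 of 18 on the boundary.

Area of each hull facet:
  f1: (p9, p6, p5) → 53.8464
  f2: (p1, p14, p3) → 51.6674
  f3: (p4, p6, p5) → 102.8290
  f4: (p4, p6, p3) → 90.4841
  f5: (p4, p14, p5) → 102.1586
  f6: (p4, p14, p3) → 70.5381
  f7: (p16, p9, p0) → 25.5194
  f8: (p16, p1, p0) → 61.3776
  f9: (p16, p1, p14) → 83.4674
  f10: (p16, p14, p5) → 92.2929
  f11: (p16, p9, p5) → 50.6759
  f12: (p15, p6, p0) → 4.8137
  f13: (p15, p9, p0) → 9.5976
  f14: (p15, p9, p6) → 12.2355
  f15: (p17, p1, p3) → 13.5968
  f16: (p17, p1, p0) → 56.4064
  f17: (p17, p6, p3) → 36.5990
  f18: (p17, p6, p0) → 86.2817
Σ area = 1004.388

Euler characteristic 11−27+18 = 2 ✓

facets=18 area=1004.388


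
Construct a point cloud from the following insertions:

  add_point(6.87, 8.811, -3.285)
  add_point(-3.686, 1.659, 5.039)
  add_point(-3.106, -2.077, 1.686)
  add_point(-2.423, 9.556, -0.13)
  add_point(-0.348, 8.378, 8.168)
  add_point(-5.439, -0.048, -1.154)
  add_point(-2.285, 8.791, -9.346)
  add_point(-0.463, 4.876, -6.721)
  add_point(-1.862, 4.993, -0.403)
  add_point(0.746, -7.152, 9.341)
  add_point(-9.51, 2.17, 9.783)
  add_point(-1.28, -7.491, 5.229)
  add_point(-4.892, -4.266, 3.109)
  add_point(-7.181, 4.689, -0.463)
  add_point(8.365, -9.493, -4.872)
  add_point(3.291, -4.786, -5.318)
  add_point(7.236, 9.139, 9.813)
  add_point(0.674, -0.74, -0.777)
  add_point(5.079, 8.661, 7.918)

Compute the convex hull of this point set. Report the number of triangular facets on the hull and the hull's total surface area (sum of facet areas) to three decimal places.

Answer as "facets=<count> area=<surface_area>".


Points on the hull: [0, 3, 4, 5, 6, 9, 10, 11, 12, 13, 14, 15, 16] (13 of 19).

Facet areas (half cross-product norm):
  f1: (p9, p16, p10) → 113.8640
  f2: (p9, p16, p14) → 142.9122
  f3: (p0, p16, p14) → 120.0905
  f4: (p0, p6, p14) → 101.1781
  f5: (p0, p3, p16) → 61.6142
  f6: (p0, p3, p6) → 42.8062
  f7: (p13, p5, p10) → 27.5190
  f8: (p13, p5, p6) → 27.7659
  f9: (p13, p3, p10) → 35.4414
  f10: (p13, p3, p6) → 31.3629
  f11: (p15, p6, p14) → 24.0168
  f12: (p15, p5, p6) → 66.3527
  f13: (p12, p5, p10) → 31.1820
  f14: (p12, p15, p14) → 35.4713
  f15: (p12, p15, p5) → 32.2393
  f16: (p4, p16, p10) → 24.9300
  f17: (p4, p3, p10) → 48.2767
  f18: (p4, p3, p16) → 30.5004
  f19: (p11, p9, p14) → 30.3800
  f20: (p11, p12, p14) → 35.9407
  f21: (p11, p9, p10) → 30.8742
  f22: (p11, p12, p10) → 24.7768
Σ area = 1119.495

Euler characteristic 13−33+22 = 2 ✓

facets=22 area=1119.495


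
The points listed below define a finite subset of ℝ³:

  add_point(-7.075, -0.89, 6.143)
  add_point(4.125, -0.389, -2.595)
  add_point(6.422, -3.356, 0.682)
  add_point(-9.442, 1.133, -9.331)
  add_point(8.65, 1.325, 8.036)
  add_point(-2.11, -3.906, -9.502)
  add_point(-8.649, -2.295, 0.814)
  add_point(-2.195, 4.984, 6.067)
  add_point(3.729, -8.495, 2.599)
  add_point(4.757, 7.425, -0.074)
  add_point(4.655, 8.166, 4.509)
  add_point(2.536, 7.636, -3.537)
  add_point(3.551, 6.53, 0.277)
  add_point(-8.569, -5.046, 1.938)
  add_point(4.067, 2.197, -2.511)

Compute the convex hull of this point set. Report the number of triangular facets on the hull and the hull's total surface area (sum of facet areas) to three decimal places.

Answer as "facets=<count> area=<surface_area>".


facets=24 area=832.396

14 of the 15 inputs are extreme points: [0, 1, 2, 3, 4, 5, 6, 7, 8, 9, 10, 11, 13, 14].

Facet areas (half cross-product norm):
  f1: (p0, p8, p4) → 81.3085
  f2: (p11, p5, p3) → 60.0908
  f3: (p2, p8, p4) → 26.3058
  f4: (p2, p5, p8) → 40.5033
  f5: (p13, p0, p8) → 38.8465
  f6: (p13, p5, p3) → 54.4755
  f7: (p13, p5, p8) → 77.1822
  f8: (p9, p2, p4) → 44.6743
  f9: (p9, p10, p4) → 19.4121
  f10: (p9, p10, p11) → 5.6135
  f11: (p1, p2, p5) → 20.9309
  f12: (p6, p0, p3) → 17.5920
  f13: (p6, p13, p3) → 12.0657
  f14: (p6, p13, p0) → 8.4447
  f15: (p7, p0, p3) → 60.2673
  f16: (p7, p11, p3) → 81.1611
  f17: (p7, p10, p11) → 32.0960
  f18: (p7, p0, p4) → 41.4976
  f19: (p7, p10, p4) → 33.4382
  f20: (p14, p11, p5) → 30.9199
  f21: (p14, p1, p5) → 12.0002
  f22: (p14, p9, p11) → 11.1133
  f23: (p14, p9, p2) → 17.2243
  f24: (p14, p1, p2) → 5.2325
Σ area = 832.396

Check V−E+F: 14 − 36 + 24 = 2.


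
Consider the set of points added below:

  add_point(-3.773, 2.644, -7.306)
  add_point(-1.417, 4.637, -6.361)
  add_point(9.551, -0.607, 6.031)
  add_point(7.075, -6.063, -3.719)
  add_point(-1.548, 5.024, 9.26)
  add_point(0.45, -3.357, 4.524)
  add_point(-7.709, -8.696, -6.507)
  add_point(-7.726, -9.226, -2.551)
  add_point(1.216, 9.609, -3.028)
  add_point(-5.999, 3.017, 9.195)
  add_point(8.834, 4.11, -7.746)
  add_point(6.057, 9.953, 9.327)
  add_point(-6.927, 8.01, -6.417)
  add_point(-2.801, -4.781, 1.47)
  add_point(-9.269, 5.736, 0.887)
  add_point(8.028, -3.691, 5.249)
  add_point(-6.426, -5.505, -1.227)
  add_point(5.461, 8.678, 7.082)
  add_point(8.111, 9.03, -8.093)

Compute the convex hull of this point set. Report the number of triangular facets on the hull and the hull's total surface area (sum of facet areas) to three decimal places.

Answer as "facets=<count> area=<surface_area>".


Extreme-point indices: [0, 2, 3, 4, 5, 6, 7, 8, 9, 10, 11, 12, 14, 15, 18] — 15 of 19 on the boundary.

Per-facet area ½‖(b−a)×(c−a)‖:
  f1: (p9, p7, p14) → 71.4889
  f2: (p15, p3, p2) → 14.4306
  f3: (p15, p3, p7) → 70.5601
  f4: (p6, p3, p7) → 30.1175
  f5: (p6, p7, p14) → 30.6600
  f6: (p6, p12, p14) → 63.9705
  f7: (p5, p9, p7) → 62.1113
  f8: (p5, p15, p7) → 33.7129
  f9: (p5, p15, p9) → 30.7151
  f10: (p8, p12, p18) → 33.3918
  f11: (p11, p18, p2) → 94.8641
  f12: (p11, p9, p14) → 63.9999
  f13: (p11, p8, p18) → 54.9813
  f14: (p11, p12, p14) → 71.5367
  f15: (p11, p8, p12) → 43.1848
  f16: (p0, p12, p18) → 42.4394
  f17: (p0, p6, p18) → 54.9411
  f18: (p0, p6, p12) → 29.3408
  f19: (p10, p6, p18) → 45.4539
  f20: (p10, p6, p3) → 82.0343
  f21: (p10, p18, p2) → 33.4277
  f22: (p10, p3, p2) → 62.5658
  f23: (p4, p11, p2) → 50.9750
  f24: (p4, p11, p9) → 3.3406
  f25: (p4, p15, p2) → 22.6276
  f26: (p4, p15, p9) → 30.6694
Σ area = 1227.541

Euler: V−E+F = 15−39+26 = 2.

facets=26 area=1227.541


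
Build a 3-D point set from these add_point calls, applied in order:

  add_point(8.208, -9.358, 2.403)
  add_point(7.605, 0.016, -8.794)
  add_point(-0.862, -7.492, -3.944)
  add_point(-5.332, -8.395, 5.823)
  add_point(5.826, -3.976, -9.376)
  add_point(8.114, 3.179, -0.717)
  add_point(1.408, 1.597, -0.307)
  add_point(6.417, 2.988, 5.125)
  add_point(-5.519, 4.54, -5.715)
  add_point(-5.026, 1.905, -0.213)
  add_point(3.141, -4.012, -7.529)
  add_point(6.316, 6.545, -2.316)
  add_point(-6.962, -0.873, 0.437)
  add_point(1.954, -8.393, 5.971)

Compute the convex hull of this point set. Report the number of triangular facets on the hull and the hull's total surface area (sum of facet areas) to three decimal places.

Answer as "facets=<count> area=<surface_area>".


Hull vertices (12/14): indices [0, 1, 2, 3, 4, 5, 7, 8, 9, 11, 12, 13].

Area of each hull facet:
  f1: (p7, p8, p11) → 50.5315
  f2: (p2, p4, p0) → 51.3056
  f3: (p2, p8, p12) → 41.6468
  f4: (p2, p8, p4) → 59.6966
  f5: (p1, p8, p11) → 57.0754
  f6: (p1, p8, p4) → 31.2978
  f7: (p1, p4, p0) → 28.5593
  f8: (p3, p2, p12) → 43.4103
  f9: (p3, p2, p0) → 59.3896
  f10: (p9, p8, p12) → 9.3067
  f11: (p9, p7, p8) → 35.2918
  f12: (p9, p3, p12) → 12.2257
  f13: (p9, p3, p7) → 75.1617
  f14: (p5, p7, p11) → 12.1051
  f15: (p5, p1, p11) → 17.9054
  f16: (p5, p7, p0) → 37.9634
  f17: (p5, p1, p0) → 55.6667
  f18: (p13, p7, p0) → 43.3785
  f19: (p13, p3, p0) → 13.9143
  f20: (p13, p3, p7) → 41.6053
Σ area = 777.437

Euler: V−E+F = 12−30+20 = 2.

facets=20 area=777.437


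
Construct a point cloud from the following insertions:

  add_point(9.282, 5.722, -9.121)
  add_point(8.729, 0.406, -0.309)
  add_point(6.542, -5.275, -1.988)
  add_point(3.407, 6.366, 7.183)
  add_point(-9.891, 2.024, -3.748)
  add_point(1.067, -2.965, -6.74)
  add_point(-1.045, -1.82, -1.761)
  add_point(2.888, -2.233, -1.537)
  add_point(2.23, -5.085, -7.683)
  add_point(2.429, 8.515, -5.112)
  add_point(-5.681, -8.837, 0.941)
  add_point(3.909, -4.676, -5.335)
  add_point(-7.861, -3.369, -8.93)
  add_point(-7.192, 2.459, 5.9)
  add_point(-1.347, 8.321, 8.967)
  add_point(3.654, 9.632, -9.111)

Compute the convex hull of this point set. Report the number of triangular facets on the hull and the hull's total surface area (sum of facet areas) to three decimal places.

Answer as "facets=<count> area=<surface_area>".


facets=18 area=998.977

Extreme-point indices: [0, 1, 2, 3, 4, 8, 10, 12, 13, 14, 15] — 11 of 16 on the boundary.

Per-facet area ½‖(b−a)×(c−a)‖:
  f1: (p12, p10, p4) → 43.6918
  f2: (p15, p14, p4) → 127.4635
  f3: (p15, p12, p4) → 63.2834
  f4: (p15, p12, p0) → 59.0999
  f5: (p13, p10, p4) → 57.3669
  f6: (p13, p14, p4) → 37.2185
  f7: (p13, p14, p10) → 41.1362
  f8: (p8, p12, p0) → 61.9329
  f9: (p8, p12, p10) → 55.0813
  f10: (p3, p14, p10) → 51.0779
  f11: (p3, p1, p0) → 53.2768
  f12: (p3, p15, p0) → 56.6707
  f13: (p3, p15, p14) → 43.6131
  f14: (p2, p3, p10) → 98.2308
  f15: (p2, p3, p1) → 29.8880
  f16: (p2, p8, p10) → 43.2009
  f17: (p2, p1, p0) → 31.4621
  f18: (p2, p8, p0) → 45.2823
Σ area = 998.977

Check V−E+F: 11 − 27 + 18 = 2.


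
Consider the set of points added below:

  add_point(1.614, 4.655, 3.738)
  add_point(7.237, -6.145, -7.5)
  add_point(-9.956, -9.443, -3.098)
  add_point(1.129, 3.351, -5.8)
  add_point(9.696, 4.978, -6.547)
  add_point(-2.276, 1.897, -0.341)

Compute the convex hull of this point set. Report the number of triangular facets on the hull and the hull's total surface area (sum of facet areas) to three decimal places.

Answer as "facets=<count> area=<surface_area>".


Points on the hull: [0, 1, 2, 3, 4, 5] (6 of 6).

Facet areas (half cross-product norm):
  f1: (p0, p1, p2) → 138.9668
  f2: (p0, p1, p4) → 74.4741
  f3: (p5, p0, p2) → 24.7197
  f4: (p3, p1, p2) → 94.7257
  f5: (p3, p1, p4) → 46.1819
  f6: (p3, p5, p2) → 43.9628
  f7: (p3, p0, p4) → 42.1782
  f8: (p3, p5, p0) → 20.5434
Σ area = 485.753

Euler characteristic 6−12+8 = 2 ✓

facets=8 area=485.753


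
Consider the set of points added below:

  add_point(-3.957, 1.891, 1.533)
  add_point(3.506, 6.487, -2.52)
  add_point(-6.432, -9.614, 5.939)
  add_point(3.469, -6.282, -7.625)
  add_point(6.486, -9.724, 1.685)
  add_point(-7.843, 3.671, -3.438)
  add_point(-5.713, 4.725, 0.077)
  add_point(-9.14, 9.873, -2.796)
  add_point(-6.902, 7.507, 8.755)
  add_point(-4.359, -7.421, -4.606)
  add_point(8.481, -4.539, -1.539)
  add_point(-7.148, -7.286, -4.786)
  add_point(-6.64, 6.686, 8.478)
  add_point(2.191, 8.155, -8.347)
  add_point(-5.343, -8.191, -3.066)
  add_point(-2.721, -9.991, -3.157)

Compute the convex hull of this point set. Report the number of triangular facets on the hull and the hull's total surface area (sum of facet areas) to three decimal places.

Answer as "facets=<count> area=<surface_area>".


facets=16 area=1037.248

Points on the hull: [1, 2, 3, 4, 7, 8, 10, 11, 13, 15] (10 of 16).

Triangle areas on the boundary:
  f1: (p13, p8, p7) → 74.4177
  f2: (p2, p8, p7) → 104.0581
  f3: (p11, p13, p7) → 106.1230
  f4: (p11, p2, p7) → 95.0941
  f5: (p11, p2, p15) → 26.6971
  f6: (p3, p13, p10) → 58.1444
  f7: (p3, p11, p15) → 22.5177
  f8: (p3, p11, p13) → 80.0587
  f9: (p1, p8, p10) → 89.6264
  f10: (p1, p13, p10) → 34.3729
  f11: (p1, p13, p8) → 40.5140
  f12: (p4, p8, p10) → 70.9227
  f13: (p4, p2, p8) → 117.6162
  f14: (p4, p2, p15) → 50.9076
  f15: (p4, p3, p10) → 25.9307
  f16: (p4, p3, p15) → 40.2469
Σ area = 1037.248

Euler: V−E+F = 10−24+16 = 2.


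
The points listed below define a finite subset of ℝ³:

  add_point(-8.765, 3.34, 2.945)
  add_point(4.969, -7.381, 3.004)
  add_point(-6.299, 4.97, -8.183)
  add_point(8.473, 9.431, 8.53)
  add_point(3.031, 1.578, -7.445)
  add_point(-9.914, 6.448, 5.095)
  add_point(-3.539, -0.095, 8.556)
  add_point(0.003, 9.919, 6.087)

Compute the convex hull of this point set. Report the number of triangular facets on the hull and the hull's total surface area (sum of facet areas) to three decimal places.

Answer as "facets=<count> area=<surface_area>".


facets=12 area=776.149

Hull vertices (8/8): indices [0, 1, 2, 3, 4, 5, 6, 7].

Per-facet area ½‖(b−a)×(c−a)‖:
  f1: (p4, p1, p3) → 117.7581
  f2: (p4, p2, p3) → 90.8925
  f3: (p4, p2, p1) → 63.2252
  f4: (p6, p3, p5) → 74.5466
  f5: (p6, p1, p3) → 94.4062
  f6: (p7, p3, p5) → 19.3848
  f7: (p7, p2, p5) → 72.5044
  f8: (p7, p2, p3) → 58.1198
  f9: (p0, p2, p5) → 19.9865
  f10: (p0, p2, p1) → 99.9953
  f11: (p0, p6, p5) → 16.4325
  f12: (p0, p6, p1) → 48.8972
Σ area = 776.149

Euler characteristic 8−18+12 = 2 ✓


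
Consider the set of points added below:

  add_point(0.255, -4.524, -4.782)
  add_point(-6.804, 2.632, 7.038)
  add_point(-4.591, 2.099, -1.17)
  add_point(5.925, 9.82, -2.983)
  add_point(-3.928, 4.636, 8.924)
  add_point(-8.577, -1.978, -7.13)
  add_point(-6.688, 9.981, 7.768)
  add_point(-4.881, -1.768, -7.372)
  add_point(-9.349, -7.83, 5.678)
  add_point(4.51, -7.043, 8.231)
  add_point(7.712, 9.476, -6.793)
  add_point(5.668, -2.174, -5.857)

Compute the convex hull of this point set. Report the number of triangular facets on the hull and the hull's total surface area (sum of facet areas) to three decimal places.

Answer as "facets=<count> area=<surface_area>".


Hull vertices (10/12): indices [0, 3, 4, 5, 6, 7, 8, 9, 10, 11].

Triangle areas on the boundary:
  f1: (p5, p6, p8) → 121.4985
  f2: (p5, p6, p10) → 170.5336
  f3: (p5, p7, p10) → 19.6802
  f4: (p3, p6, p10) → 14.6448
  f5: (p3, p9, p10) → 38.0480
  f6: (p11, p7, p10) → 62.7983
  f7: (p11, p9, p10) → 80.9975
  f8: (p4, p3, p6) → 49.4145
  f9: (p4, p3, p9) → 116.5566
  f10: (p4, p6, p8) → 35.4725
  f11: (p4, p9, p8) → 86.9183
  f12: (p0, p5, p7) → 7.8084
  f13: (p0, p11, p7) → 16.7328
  f14: (p0, p5, p8) → 64.1170
  f15: (p0, p9, p8) → 87.2735
  f16: (p0, p11, p9) → 41.7208
Σ area = 1014.215

Euler: V−E+F = 10−24+16 = 2.

facets=16 area=1014.215


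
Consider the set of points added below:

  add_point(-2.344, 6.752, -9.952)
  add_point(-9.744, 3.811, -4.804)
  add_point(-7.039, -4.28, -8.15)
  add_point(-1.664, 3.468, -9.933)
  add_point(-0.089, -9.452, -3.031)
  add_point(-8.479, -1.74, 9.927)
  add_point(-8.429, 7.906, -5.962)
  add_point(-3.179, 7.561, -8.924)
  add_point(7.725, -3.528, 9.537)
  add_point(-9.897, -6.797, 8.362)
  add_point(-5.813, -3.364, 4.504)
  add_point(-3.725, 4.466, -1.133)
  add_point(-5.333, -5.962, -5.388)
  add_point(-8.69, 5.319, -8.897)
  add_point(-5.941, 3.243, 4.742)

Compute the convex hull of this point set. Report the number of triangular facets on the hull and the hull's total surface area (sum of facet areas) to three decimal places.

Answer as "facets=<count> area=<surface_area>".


Extreme-point indices: [0, 1, 2, 3, 4, 5, 6, 7, 8, 9, 12, 13, 14] — 13 of 15 on the boundary.

Facet areas (half cross-product norm):
  f1: (p4, p8, p9) → 114.5092
  f2: (p5, p8, p9) → 44.1838
  f3: (p7, p0, p8) → 18.7253
  f4: (p14, p5, p8) → 59.7756
  f5: (p14, p5, p6) → 27.5813
  f6: (p14, p7, p8) → 113.1366
  f7: (p14, p7, p6) → 35.0178
  f8: (p1, p2, p9) → 74.6625
  f9: (p1, p5, p9) → 43.2446
  f10: (p1, p5, p6) → 29.5576
  f11: (p12, p4, p9) → 48.4673
  f12: (p12, p2, p9) → 21.3126
  f13: (p12, p2, p4) → 6.1215
  f14: (p3, p2, p4) → 47.9206
  f15: (p3, p4, p8) → 116.8821
  f16: (p3, p0, p8) → 35.0779
  f17: (p13, p1, p6) → 7.8772
  f18: (p13, p1, p2) → 20.4464
  f19: (p13, p7, p6) → 11.1017
  f20: (p13, p7, p0) → 4.3968
  f21: (p13, p3, p0) → 11.0499
  f22: (p13, p3, p2) → 32.8723
Σ area = 923.921

Euler characteristic 13−33+22 = 2 ✓

facets=22 area=923.921


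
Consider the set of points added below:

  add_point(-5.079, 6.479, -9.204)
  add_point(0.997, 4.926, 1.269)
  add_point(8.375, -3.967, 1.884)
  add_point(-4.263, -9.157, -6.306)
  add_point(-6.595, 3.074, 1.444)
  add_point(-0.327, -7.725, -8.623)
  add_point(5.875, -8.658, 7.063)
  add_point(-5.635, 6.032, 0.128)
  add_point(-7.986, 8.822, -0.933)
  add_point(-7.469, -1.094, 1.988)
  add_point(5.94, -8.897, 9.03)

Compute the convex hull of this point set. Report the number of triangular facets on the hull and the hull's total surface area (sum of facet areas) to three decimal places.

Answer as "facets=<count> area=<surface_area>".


10 of the 11 inputs are extreme points: [0, 1, 2, 3, 4, 5, 6, 8, 9, 10].

Facet areas (half cross-product norm):
  f1: (p0, p3, p8) → 71.8567
  f2: (p9, p3, p8) → 55.0954
  f3: (p9, p10, p3) → 99.4577
  f4: (p6, p10, p2) → 4.8024
  f5: (p6, p10, p3) → 9.8391
  f6: (p1, p0, p8) → 44.7337
  f7: (p1, p0, p2) → 62.6841
  f8: (p1, p10, p8) → 60.1421
  f9: (p1, p10, p2) → 49.9237
  f10: (p5, p0, p2) → 106.0122
  f11: (p5, p0, p3) → 35.8421
  f12: (p5, p6, p2) → 51.9688
  f13: (p5, p6, p3) → 39.8825
  f14: (p4, p10, p8) → 30.2858
  f15: (p4, p9, p8) → 6.5405
  f16: (p4, p9, p10) → 34.4368
Σ area = 763.504

Check V−E+F: 10 − 24 + 16 = 2.

facets=16 area=763.504


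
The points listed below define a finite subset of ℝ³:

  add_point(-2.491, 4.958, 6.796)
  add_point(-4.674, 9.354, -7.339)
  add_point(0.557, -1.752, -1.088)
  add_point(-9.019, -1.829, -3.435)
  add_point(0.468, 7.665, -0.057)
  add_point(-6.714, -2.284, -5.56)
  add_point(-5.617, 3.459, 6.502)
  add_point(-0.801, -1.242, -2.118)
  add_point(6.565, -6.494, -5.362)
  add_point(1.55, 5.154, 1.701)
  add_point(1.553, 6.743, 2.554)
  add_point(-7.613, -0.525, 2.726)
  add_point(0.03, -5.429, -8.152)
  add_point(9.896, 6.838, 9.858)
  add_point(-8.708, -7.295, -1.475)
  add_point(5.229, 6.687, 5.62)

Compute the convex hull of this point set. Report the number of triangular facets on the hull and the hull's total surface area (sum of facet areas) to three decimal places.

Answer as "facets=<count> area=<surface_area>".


facets=16 area=865.310

Points on the hull: [0, 1, 3, 5, 6, 8, 11, 12, 13, 14] (10 of 16).

Triangle areas on the boundary:
  f1: (p6, p1, p3) → 72.0725
  f2: (p5, p1, p3) → 18.8589
  f3: (p5, p12, p1) → 46.1852
  f4: (p0, p1, p13) → 91.3677
  f5: (p0, p6, p13) → 7.2892
  f6: (p0, p6, p1) → 25.9373
  f7: (p11, p6, p3) → 10.5218
  f8: (p8, p1, p13) → 186.8821
  f9: (p8, p12, p1) → 51.2427
  f10: (p14, p6, p13) → 96.6857
  f11: (p14, p11, p6) → 6.7028
  f12: (p14, p8, p13) → 161.7881
  f13: (p14, p11, p3) → 18.5669
  f14: (p14, p8, p12) → 35.6780
  f15: (p14, p5, p3) → 9.1983
  f16: (p14, p5, p12) → 26.3326
Σ area = 865.310

Euler: V−E+F = 10−24+16 = 2.


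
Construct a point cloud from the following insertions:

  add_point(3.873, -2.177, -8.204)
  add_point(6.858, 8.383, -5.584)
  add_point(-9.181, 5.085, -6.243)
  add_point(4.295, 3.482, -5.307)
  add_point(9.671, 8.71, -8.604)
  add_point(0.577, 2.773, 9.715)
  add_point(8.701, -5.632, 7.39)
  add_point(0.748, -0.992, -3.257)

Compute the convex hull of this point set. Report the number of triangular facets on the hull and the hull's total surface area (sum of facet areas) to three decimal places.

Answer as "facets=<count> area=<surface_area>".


Hull vertices (7/8): indices [0, 1, 2, 4, 5, 6, 7].

Per-facet area ½‖(b−a)×(c−a)‖:
  f1: (p5, p6, p2) → 108.0091
  f2: (p5, p6, p4) → 122.4668
  f3: (p0, p4, p2) → 92.9577
  f4: (p0, p6, p4) → 102.6557
  f5: (p1, p4, p2) → 25.7344
  f6: (p1, p5, p2) → 132.2783
  f7: (p1, p5, p4) → 15.0850
  f8: (p7, p6, p2) → 48.2416
  f9: (p7, p0, p2) → 33.9030
  f10: (p7, p0, p6) → 40.5094
Σ area = 721.841

Euler: V−E+F = 7−15+10 = 2.

facets=10 area=721.841


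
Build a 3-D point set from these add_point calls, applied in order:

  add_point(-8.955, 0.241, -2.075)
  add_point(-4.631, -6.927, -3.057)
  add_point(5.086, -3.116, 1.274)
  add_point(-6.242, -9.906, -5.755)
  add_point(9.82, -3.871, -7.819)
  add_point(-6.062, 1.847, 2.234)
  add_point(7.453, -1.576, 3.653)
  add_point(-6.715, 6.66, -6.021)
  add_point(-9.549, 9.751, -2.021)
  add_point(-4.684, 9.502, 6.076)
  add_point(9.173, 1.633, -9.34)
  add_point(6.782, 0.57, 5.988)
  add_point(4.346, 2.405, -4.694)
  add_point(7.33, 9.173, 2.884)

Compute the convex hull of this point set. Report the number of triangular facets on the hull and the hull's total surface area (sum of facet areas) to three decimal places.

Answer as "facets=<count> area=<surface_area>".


12 of the 14 inputs are extreme points: [0, 1, 3, 4, 5, 6, 7, 8, 9, 10, 11, 13].

Area of each hull facet:
  f1: (p7, p3, p8) → 40.5479
  f2: (p13, p9, p8) → 56.4340
  f3: (p13, p11, p9) → 56.5560
  f4: (p0, p3, p8) → 19.8863
  f5: (p0, p9, p8) → 44.9557
  f6: (p6, p3, p4) → 100.3295
  f7: (p6, p11, p3) → 25.9338
  f8: (p6, p13, p4) → 63.8119
  f9: (p6, p13, p11) → 13.8243
  f10: (p1, p11, p3) → 14.0428
  f11: (p10, p3, p4) → 47.9316
  f12: (p10, p7, p3) → 133.4485
  f13: (p10, p13, p4) → 39.8244
  f14: (p10, p7, p8) → 32.5739
  f15: (p10, p13, p8) → 126.7390
  f16: (p5, p0, p3) → 27.6825
  f17: (p5, p0, p9) → 16.9054
  f18: (p5, p1, p3) → 11.7732
  f19: (p5, p11, p9) → 57.2260
  f20: (p5, p1, p11) → 69.3615
Σ area = 999.789

Check V−E+F: 12 − 30 + 20 = 2.

facets=20 area=999.789


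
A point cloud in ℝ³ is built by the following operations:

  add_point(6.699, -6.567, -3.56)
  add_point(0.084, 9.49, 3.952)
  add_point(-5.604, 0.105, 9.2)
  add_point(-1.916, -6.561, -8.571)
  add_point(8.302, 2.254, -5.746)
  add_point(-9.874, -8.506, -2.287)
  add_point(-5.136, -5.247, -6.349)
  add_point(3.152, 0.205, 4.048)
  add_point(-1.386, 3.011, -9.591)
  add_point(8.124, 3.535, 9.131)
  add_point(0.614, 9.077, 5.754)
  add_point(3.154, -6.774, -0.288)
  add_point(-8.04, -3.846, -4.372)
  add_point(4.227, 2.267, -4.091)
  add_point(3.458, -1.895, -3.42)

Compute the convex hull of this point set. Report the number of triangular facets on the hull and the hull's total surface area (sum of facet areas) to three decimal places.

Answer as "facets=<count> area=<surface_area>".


facets=20 area=940.939

Points on the hull: [0, 1, 2, 3, 4, 5, 6, 8, 9, 10, 11, 12] (12 of 15).

Per-facet area ½‖(b−a)×(c−a)‖:
  f1: (p8, p1, p4) → 72.5960
  f2: (p9, p1, p4) → 76.9443
  f3: (p3, p8, p4) → 50.2854
  f4: (p12, p8, p1) → 81.7018
  f5: (p12, p3, p8) → 36.9759
  f6: (p2, p12, p5) → 38.8102
  f7: (p2, p12, p1) → 86.6499
  f8: (p0, p9, p4) → 68.0580
  f9: (p0, p3, p4) → 45.9640
  f10: (p0, p3, p5) → 47.9982
  f11: (p6, p3, p5) → 10.5391
  f12: (p6, p12, p5) → 10.1539
  f13: (p6, p12, p3) → 0.4349
  f14: (p10, p9, p1) → 7.2759
  f15: (p10, p2, p1) → 10.4981
  f16: (p10, p2, p9) → 56.3346
  f17: (p11, p2, p5) → 87.8945
  f18: (p11, p0, p5) → 25.1014
  f19: (p11, p2, p9) → 91.3681
  f20: (p11, p0, p9) → 35.3549
Σ area = 940.939

Euler: V−E+F = 12−30+20 = 2.


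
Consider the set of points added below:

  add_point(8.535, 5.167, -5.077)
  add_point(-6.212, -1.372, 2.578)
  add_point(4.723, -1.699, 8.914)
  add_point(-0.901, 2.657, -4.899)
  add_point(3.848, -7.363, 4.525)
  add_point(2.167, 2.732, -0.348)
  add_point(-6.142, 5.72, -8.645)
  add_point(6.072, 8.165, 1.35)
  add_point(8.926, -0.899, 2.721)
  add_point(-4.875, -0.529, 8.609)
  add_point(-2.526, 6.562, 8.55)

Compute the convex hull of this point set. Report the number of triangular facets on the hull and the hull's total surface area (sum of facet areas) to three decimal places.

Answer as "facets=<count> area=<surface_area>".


Points on the hull: [0, 1, 2, 4, 6, 7, 8, 9, 10] (9 of 11).

Triangle areas on the boundary:
  f1: (p10, p6, p7) → 88.5526
  f2: (p4, p6, p1) → 72.0812
  f3: (p2, p7, p8) → 36.0860
  f4: (p2, p10, p7) → 57.7928
  f5: (p2, p4, p8) → 25.4584
  f6: (p0, p6, p7) → 56.2458
  f7: (p0, p7, p8) → 33.7292
  f8: (p0, p4, p6) → 123.6795
  f9: (p0, p4, p8) → 32.7592
  f10: (p9, p4, p1) → 35.6045
  f11: (p9, p2, p4) → 34.8818
  f12: (p9, p2, p10) → 35.4252
  f13: (p9, p6, p1) → 27.6363
  f14: (p9, p10, p6) → 65.3599
Σ area = 725.292

Euler characteristic 9−21+14 = 2 ✓

facets=14 area=725.292


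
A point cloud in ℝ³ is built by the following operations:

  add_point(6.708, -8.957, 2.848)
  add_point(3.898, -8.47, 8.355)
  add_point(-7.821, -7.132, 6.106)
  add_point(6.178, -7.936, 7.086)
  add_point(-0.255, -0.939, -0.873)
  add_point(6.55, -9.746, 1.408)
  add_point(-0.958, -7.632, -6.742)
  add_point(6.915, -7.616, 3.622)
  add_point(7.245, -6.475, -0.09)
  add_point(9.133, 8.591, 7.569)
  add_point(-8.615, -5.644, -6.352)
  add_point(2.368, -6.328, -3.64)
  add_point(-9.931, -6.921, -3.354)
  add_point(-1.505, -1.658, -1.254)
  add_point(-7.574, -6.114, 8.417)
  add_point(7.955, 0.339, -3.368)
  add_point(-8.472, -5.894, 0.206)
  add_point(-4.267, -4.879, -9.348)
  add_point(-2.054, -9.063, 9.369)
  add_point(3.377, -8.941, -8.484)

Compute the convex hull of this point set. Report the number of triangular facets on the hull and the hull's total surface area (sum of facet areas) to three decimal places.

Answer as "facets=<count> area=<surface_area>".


facets=28 area=957.385

Points on the hull: [0, 1, 2, 3, 5, 7, 8, 9, 10, 12, 14, 15, 16, 17, 18, 19] (16 of 20).

Area of each hull facet:
  f1: (p19, p18, p12) → 106.6419
  f2: (p19, p18, p5) → 55.6276
  f3: (p14, p18, p9) → 66.2773
  f4: (p15, p17, p9) → 79.1581
  f5: (p15, p17, p19) → 50.2021
  f6: (p16, p9, p12) → 34.0683
  f7: (p16, p14, p12) → 6.3957
  f8: (p16, p14, p9) → 91.9877
  f9: (p2, p18, p12) → 25.4445
  f10: (p2, p14, p12) → 5.3306
  f11: (p2, p14, p18) → 8.0262
  f12: (p7, p3, p9) → 29.7222
  f13: (p1, p18, p5) → 20.0493
  f14: (p1, p3, p5) → 7.1187
  f15: (p1, p18, p9) → 49.9368
  f16: (p1, p3, p9) → 21.0817
  f17: (p10, p9, p12) → 46.8680
  f18: (p10, p17, p9) → 67.2740
  f19: (p10, p19, p12) → 20.2721
  f20: (p10, p17, p19) → 18.6801
  f21: (p8, p19, p5) → 17.5017
  f22: (p8, p15, p19) → 36.1053
  f23: (p8, p15, p9) → 51.1305
  f24: (p8, p7, p9) → 32.7120
  f25: (p0, p3, p5) → 1.2144
  f26: (p0, p7, p3) → 2.5714
  f27: (p0, p8, p5) → 3.0104
  f28: (p0, p8, p7) → 2.9766
Σ area = 957.385

Check V−E+F: 16 − 42 + 28 = 2.


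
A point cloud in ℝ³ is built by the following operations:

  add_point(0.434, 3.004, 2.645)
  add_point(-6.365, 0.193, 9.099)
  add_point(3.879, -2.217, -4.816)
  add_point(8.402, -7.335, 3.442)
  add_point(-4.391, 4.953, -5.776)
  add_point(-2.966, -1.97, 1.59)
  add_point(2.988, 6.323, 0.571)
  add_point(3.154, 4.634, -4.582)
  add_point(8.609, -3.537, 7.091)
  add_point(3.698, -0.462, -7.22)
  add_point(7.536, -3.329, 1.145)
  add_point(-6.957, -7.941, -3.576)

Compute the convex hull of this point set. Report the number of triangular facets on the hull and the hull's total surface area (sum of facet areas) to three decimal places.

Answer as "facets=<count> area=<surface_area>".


9 of the 12 inputs are extreme points: [1, 3, 4, 6, 7, 8, 9, 10, 11].

Triangle areas on the boundary:
  f1: (p1, p6, p8) → 86.3953
  f2: (p3, p9, p11) → 89.2178
  f3: (p3, p1, p11) → 116.4655
  f4: (p3, p1, p8) → 39.9678
  f5: (p4, p9, p11) → 61.4424
  f6: (p4, p1, p11) → 92.4645
  f7: (p4, p1, p6) → 68.1279
  f8: (p7, p6, p8) → 34.5919
  f9: (p7, p4, p6) → 20.6247
  f10: (p7, p4, p9) → 21.9968
  f11: (p10, p7, p8) → 25.4221
  f12: (p10, p7, p9) → 27.6517
  f13: (p10, p3, p8) → 11.9270
  f14: (p10, p3, p9) → 14.9467
Σ area = 711.242

Check V−E+F: 9 − 21 + 14 = 2.

facets=14 area=711.242


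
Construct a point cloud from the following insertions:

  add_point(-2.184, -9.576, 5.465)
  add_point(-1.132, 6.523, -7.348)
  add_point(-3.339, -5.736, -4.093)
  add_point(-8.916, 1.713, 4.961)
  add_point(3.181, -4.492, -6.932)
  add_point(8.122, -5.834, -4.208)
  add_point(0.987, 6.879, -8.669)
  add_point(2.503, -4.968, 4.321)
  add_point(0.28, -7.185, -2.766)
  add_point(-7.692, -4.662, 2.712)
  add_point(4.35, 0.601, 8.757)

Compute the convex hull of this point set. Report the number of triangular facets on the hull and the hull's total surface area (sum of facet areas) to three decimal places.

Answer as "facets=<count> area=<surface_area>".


Extreme-point indices: [0, 1, 2, 3, 4, 5, 6, 8, 9, 10] — 10 of 11 on the boundary.

Per-facet area ½‖(b−a)×(c−a)‖:
  f1: (p10, p6, p5) → 111.1438
  f2: (p1, p2, p6) → 14.8030
  f3: (p1, p10, p3) → 103.0280
  f4: (p1, p10, p6) → 21.9429
  f5: (p4, p6, p5) → 30.2561
  f6: (p4, p2, p6) → 42.2024
  f7: (p0, p10, p5) → 83.9225
  f8: (p0, p10, p3) → 74.8107
  f9: (p8, p0, p5) → 31.6899
  f10: (p8, p0, p2) → 18.1580
  f11: (p8, p4, p5) → 16.6609
  f12: (p8, p4, p2) → 11.8201
  f13: (p9, p0, p3) → 21.8695
  f14: (p9, p0, p2) → 31.6664
  f15: (p9, p1, p3) → 52.5824
  f16: (p9, p1, p2) → 51.6279
Σ area = 718.184

Check V−E+F: 10 − 24 + 16 = 2.

facets=16 area=718.184
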